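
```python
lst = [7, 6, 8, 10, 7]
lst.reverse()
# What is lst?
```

[7, 10, 8, 6, 7]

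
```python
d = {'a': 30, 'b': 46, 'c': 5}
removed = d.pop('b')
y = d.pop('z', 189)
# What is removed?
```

After line 1: d = {'a': 30, 'b': 46, 'c': 5}
After line 2 (pop 'b' returns 46): d = {'a': 30, 'c': 5}, removed = 46
After line 3 (pop 'z' missing, returns default 189): d = {'a': 30, 'c': 5}, y = 189

46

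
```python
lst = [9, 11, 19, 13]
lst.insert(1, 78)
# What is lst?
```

[9, 78, 11, 19, 13]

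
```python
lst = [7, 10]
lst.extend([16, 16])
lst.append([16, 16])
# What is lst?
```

After line 1: lst = [7, 10]
After line 2 (extend unpacks [16, 16]): lst = [7, 10, 16, 16]
After line 3 (append adds [16, 16] as single element): lst = [7, 10, 16, 16, [16, 16]]

[7, 10, 16, 16, [16, 16]]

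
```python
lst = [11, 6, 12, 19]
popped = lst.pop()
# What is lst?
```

[11, 6, 12]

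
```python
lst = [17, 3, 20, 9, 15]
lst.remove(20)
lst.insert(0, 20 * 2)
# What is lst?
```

After line 1: lst = [17, 3, 20, 9, 15]
After line 2 (remove first 20): lst = [17, 3, 9, 15]
After line 3 (insert 40 at index 0): lst = [40, 17, 3, 9, 15]

[40, 17, 3, 9, 15]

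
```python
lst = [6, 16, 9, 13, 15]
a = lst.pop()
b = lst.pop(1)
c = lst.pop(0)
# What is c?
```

After line 1: lst = [6, 16, 9, 13, 15]
After line 2 (pop() -> a = 15): lst = [6, 16, 9, 13]
After line 3 (pop(1) -> b = 16): lst = [6, 9, 13]
After line 4 (pop(0) -> c = 6): lst = [9, 13]

6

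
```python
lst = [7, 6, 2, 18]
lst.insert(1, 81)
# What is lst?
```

[7, 81, 6, 2, 18]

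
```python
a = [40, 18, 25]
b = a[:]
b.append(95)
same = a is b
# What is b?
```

After line 1: a = [40, 18, 25]
After line 2 (b = a[:] is a shallow copy, new object): a = [40, 18, 25], b = [40, 18, 25]
After line 3 (append only mutates b): a = [40, 18, 25], b = [40, 18, 25, 95]
After line 4 (same = a is b; different objects -> False): same = False

[40, 18, 25, 95]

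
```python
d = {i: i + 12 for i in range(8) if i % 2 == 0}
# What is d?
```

{0: 12, 2: 14, 4: 16, 6: 18}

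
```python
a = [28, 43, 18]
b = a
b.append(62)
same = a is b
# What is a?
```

After line 1: a = [28, 43, 18]
After line 2 (b = a is an alias, same object): a = [28, 43, 18], b = [28, 43, 18]
After line 3 (b.append mutates the shared list): a = [28, 43, 18, 62], b = [28, 43, 18, 62]
After line 4 (same = a is b; same object -> True): same = True

[28, 43, 18, 62]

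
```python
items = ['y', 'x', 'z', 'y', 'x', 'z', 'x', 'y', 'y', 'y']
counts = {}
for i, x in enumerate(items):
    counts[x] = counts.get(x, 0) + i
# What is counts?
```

Initial: counts = {}, items = ['y', 'x', 'z', 'y', 'x', 'z', 'x', 'y', 'y', 'y']
i=0, x='y': counts = {'y': 0}
i=1, x='x': counts = {'y': 0, 'x': 1}
i=2, x='z': counts = {'y': 0, 'x': 1, 'z': 2}
i=3, x='y': counts = {'y': 3, 'x': 1, 'z': 2}
i=4, x='x': counts = {'y': 3, 'x': 5, 'z': 2}
i=5, x='z': counts = {'y': 3, 'x': 5, 'z': 7}
i=6, x='x': counts = {'y': 3, 'x': 11, 'z': 7}
i=7, x='y': counts = {'y': 10, 'x': 11, 'z': 7}
i=8, x='y': counts = {'y': 18, 'x': 11, 'z': 7}
i=9, x='y': counts = {'y': 27, 'x': 11, 'z': 7}

{'y': 27, 'x': 11, 'z': 7}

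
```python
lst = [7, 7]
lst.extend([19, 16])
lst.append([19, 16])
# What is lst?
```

After line 1: lst = [7, 7]
After line 2 (extend unpacks [19, 16]): lst = [7, 7, 19, 16]
After line 3 (append adds [19, 16] as single element): lst = [7, 7, 19, 16, [19, 16]]

[7, 7, 19, 16, [19, 16]]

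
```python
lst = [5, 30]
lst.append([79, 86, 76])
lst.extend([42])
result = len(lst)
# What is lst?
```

After line 1: lst = [5, 30]
After line 2 (append adds [79, 86, 76] as single element): lst = [5, 30, [79, 86, 76]]
After line 3 (extend unpacks [42], adds 42): lst = [5, 30, [79, 86, 76], 42]
After line 4: result = len(lst) = 4

[5, 30, [79, 86, 76], 42]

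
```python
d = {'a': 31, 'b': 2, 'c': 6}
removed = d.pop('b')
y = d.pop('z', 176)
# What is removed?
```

After line 1: d = {'a': 31, 'b': 2, 'c': 6}
After line 2 (pop 'b' returns 2): d = {'a': 31, 'c': 6}, removed = 2
After line 3 (pop 'z' missing, returns default 176): d = {'a': 31, 'c': 6}, y = 176

2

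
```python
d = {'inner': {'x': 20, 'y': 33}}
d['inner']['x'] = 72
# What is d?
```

After line 1: d = {'inner': {'x': 20, 'y': 33}}
After line 2 (inner x overwritten): d = {'inner': {'x': 72, 'y': 33}}

{'inner': {'x': 72, 'y': 33}}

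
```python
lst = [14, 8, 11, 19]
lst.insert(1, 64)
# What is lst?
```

[14, 64, 8, 11, 19]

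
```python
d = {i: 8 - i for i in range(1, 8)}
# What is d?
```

{1: 7, 2: 6, 3: 5, 4: 4, 5: 3, 6: 2, 7: 1}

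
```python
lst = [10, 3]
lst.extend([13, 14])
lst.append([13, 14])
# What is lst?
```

After line 1: lst = [10, 3]
After line 2 (extend unpacks [13, 14]): lst = [10, 3, 13, 14]
After line 3 (append adds [13, 14] as single element): lst = [10, 3, 13, 14, [13, 14]]

[10, 3, 13, 14, [13, 14]]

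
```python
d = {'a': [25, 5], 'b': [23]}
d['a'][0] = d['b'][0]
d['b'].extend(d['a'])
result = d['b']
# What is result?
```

After line 1: d = {'a': [25, 5], 'b': [23]}
After line 2 (a[0] = b[0] = 23): d = {'a': [23, 5], 'b': [23]}
After line 3 (b.extend(a) appends [23, 5]): d = {'a': [23, 5], 'b': [23, 23, 5]}
After line 4: result = d['b'] = [23, 23, 5]

[23, 23, 5]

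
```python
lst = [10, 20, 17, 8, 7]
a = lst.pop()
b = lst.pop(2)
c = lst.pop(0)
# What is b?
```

After line 1: lst = [10, 20, 17, 8, 7]
After line 2 (pop() -> a = 7): lst = [10, 20, 17, 8]
After line 3 (pop(2) -> b = 17): lst = [10, 20, 8]
After line 4 (pop(0) -> c = 10): lst = [20, 8]

17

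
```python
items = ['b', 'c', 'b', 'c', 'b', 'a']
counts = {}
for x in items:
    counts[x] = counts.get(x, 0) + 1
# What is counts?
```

Initial: counts = {}, items = ['b', 'c', 'b', 'c', 'b', 'a']
See 'b': counts = {'b': 1}
See 'c': counts = {'b': 1, 'c': 1}
See 'b': counts = {'b': 2, 'c': 1}
See 'c': counts = {'b': 2, 'c': 2}
See 'b': counts = {'b': 3, 'c': 2}
See 'a': counts = {'b': 3, 'c': 2, 'a': 1}

{'b': 3, 'c': 2, 'a': 1}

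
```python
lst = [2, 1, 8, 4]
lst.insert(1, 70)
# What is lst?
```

[2, 70, 1, 8, 4]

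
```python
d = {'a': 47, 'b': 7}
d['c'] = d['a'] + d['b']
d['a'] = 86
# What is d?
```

After line 1: d = {'a': 47, 'b': 7}
After line 2 (d['c'] = 47 + 7): d = {'a': 47, 'b': 7, 'c': 54}
After line 3: d = {'a': 86, 'b': 7, 'c': 54}

{'a': 86, 'b': 7, 'c': 54}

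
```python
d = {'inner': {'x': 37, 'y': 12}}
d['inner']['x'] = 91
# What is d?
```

After line 1: d = {'inner': {'x': 37, 'y': 12}}
After line 2 (inner x overwritten): d = {'inner': {'x': 91, 'y': 12}}

{'inner': {'x': 91, 'y': 12}}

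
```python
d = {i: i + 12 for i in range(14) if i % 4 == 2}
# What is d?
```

{2: 14, 6: 18, 10: 22}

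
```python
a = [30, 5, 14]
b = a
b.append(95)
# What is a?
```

After line 1: a = [30, 5, 14]
After line 2 (b = a is an alias, same object): a = [30, 5, 14], b = [30, 5, 14]
After line 3 (b.append mutates the shared list): a = [30, 5, 14, 95], b = [30, 5, 14, 95]

[30, 5, 14, 95]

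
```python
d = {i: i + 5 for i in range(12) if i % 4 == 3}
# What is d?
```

{3: 8, 7: 12, 11: 16}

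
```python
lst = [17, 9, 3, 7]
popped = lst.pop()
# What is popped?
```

7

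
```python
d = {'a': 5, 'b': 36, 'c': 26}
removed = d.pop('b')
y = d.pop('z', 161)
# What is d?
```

After line 1: d = {'a': 5, 'b': 36, 'c': 26}
After line 2 (pop 'b' returns 36): d = {'a': 5, 'c': 26}, removed = 36
After line 3 (pop 'z' missing, returns default 161): d = {'a': 5, 'c': 26}, y = 161

{'a': 5, 'c': 26}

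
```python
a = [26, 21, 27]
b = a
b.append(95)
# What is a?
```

After line 1: a = [26, 21, 27]
After line 2 (b = a is an alias, same object): a = [26, 21, 27], b = [26, 21, 27]
After line 3 (b.append mutates the shared list): a = [26, 21, 27, 95], b = [26, 21, 27, 95]

[26, 21, 27, 95]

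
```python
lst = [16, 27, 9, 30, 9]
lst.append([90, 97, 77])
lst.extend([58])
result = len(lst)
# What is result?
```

After line 1: lst = [16, 27, 9, 30, 9]
After line 2 (append adds [90, 97, 77] as single element): lst = [16, 27, 9, 30, 9, [90, 97, 77]]
After line 3 (extend unpacks [58], adds 58): lst = [16, 27, 9, 30, 9, [90, 97, 77], 58]
After line 4: result = len(lst) = 7

7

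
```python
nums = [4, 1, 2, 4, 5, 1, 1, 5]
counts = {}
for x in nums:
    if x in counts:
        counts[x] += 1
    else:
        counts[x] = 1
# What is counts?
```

Initial: counts = {}, nums = [4, 1, 2, 4, 5, 1, 1, 5]
See 4: counts = {4: 1}
See 1: counts = {4: 1, 1: 1}
See 2: counts = {4: 1, 1: 1, 2: 1}
See 4: counts = {4: 2, 1: 1, 2: 1}
See 5: counts = {4: 2, 1: 1, 2: 1, 5: 1}
See 1: counts = {4: 2, 1: 2, 2: 1, 5: 1}
See 1: counts = {4: 2, 1: 3, 2: 1, 5: 1}
See 5: counts = {4: 2, 1: 3, 2: 1, 5: 2}

{4: 2, 1: 3, 2: 1, 5: 2}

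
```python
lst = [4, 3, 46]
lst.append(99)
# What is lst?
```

[4, 3, 46, 99]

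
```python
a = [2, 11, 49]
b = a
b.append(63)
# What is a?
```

After line 1: a = [2, 11, 49]
After line 2 (b = a is an alias, same object): a = [2, 11, 49], b = [2, 11, 49]
After line 3 (b.append mutates the shared list): a = [2, 11, 49, 63], b = [2, 11, 49, 63]

[2, 11, 49, 63]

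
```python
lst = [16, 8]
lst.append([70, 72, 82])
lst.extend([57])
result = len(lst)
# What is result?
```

After line 1: lst = [16, 8]
After line 2 (append adds [70, 72, 82] as single element): lst = [16, 8, [70, 72, 82]]
After line 3 (extend unpacks [57], adds 57): lst = [16, 8, [70, 72, 82], 57]
After line 4: result = len(lst) = 4

4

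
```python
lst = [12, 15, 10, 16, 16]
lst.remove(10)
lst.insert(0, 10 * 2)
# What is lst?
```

After line 1: lst = [12, 15, 10, 16, 16]
After line 2 (remove first 10): lst = [12, 15, 16, 16]
After line 3 (insert 20 at index 0): lst = [20, 12, 15, 16, 16]

[20, 12, 15, 16, 16]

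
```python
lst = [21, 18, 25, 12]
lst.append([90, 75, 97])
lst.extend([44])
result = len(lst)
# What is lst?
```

After line 1: lst = [21, 18, 25, 12]
After line 2 (append adds [90, 75, 97] as single element): lst = [21, 18, 25, 12, [90, 75, 97]]
After line 3 (extend unpacks [44], adds 44): lst = [21, 18, 25, 12, [90, 75, 97], 44]
After line 4: result = len(lst) = 6

[21, 18, 25, 12, [90, 75, 97], 44]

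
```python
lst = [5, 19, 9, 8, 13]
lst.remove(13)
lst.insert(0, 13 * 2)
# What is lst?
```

After line 1: lst = [5, 19, 9, 8, 13]
After line 2 (remove first 13): lst = [5, 19, 9, 8]
After line 3 (insert 26 at index 0): lst = [26, 5, 19, 9, 8]

[26, 5, 19, 9, 8]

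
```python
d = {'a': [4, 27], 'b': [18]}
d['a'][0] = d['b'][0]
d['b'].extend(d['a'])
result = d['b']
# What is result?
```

After line 1: d = {'a': [4, 27], 'b': [18]}
After line 2 (a[0] = b[0] = 18): d = {'a': [18, 27], 'b': [18]}
After line 3 (b.extend(a) appends [18, 27]): d = {'a': [18, 27], 'b': [18, 18, 27]}
After line 4: result = d['b'] = [18, 18, 27]

[18, 18, 27]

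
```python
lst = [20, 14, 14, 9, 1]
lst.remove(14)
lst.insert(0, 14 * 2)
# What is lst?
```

After line 1: lst = [20, 14, 14, 9, 1]
After line 2 (remove first 14): lst = [20, 14, 9, 1]
After line 3 (insert 28 at index 0): lst = [28, 20, 14, 9, 1]

[28, 20, 14, 9, 1]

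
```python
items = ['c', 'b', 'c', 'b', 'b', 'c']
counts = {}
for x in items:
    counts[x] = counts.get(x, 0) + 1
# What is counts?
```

Initial: counts = {}, items = ['c', 'b', 'c', 'b', 'b', 'c']
See 'c': counts = {'c': 1}
See 'b': counts = {'c': 1, 'b': 1}
See 'c': counts = {'c': 2, 'b': 1}
See 'b': counts = {'c': 2, 'b': 2}
See 'b': counts = {'c': 2, 'b': 3}
See 'c': counts = {'c': 3, 'b': 3}

{'c': 3, 'b': 3}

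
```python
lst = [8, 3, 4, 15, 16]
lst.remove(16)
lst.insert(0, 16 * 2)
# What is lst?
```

After line 1: lst = [8, 3, 4, 15, 16]
After line 2 (remove first 16): lst = [8, 3, 4, 15]
After line 3 (insert 32 at index 0): lst = [32, 8, 3, 4, 15]

[32, 8, 3, 4, 15]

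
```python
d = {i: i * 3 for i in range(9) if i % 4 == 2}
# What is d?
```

{2: 6, 6: 18}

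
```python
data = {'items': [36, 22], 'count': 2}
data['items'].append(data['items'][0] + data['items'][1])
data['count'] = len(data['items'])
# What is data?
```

After line 1: data = {'items': [36, 22], 'count': 2}
After line 2 (append 36 + 22 = 58): data = {'items': [36, 22, 58], 'count': 2}
After line 3 (count = len(items) = 3): data = {'items': [36, 22, 58], 'count': 3}

{'items': [36, 22, 58], 'count': 3}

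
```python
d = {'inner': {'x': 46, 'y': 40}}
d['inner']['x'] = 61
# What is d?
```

After line 1: d = {'inner': {'x': 46, 'y': 40}}
After line 2 (inner x overwritten): d = {'inner': {'x': 61, 'y': 40}}

{'inner': {'x': 61, 'y': 40}}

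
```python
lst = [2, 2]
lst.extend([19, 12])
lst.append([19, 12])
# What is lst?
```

After line 1: lst = [2, 2]
After line 2 (extend unpacks [19, 12]): lst = [2, 2, 19, 12]
After line 3 (append adds [19, 12] as single element): lst = [2, 2, 19, 12, [19, 12]]

[2, 2, 19, 12, [19, 12]]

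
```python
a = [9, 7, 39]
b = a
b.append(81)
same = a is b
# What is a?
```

After line 1: a = [9, 7, 39]
After line 2 (b = a is an alias, same object): a = [9, 7, 39], b = [9, 7, 39]
After line 3 (b.append mutates the shared list): a = [9, 7, 39, 81], b = [9, 7, 39, 81]
After line 4 (same = a is b; same object -> True): same = True

[9, 7, 39, 81]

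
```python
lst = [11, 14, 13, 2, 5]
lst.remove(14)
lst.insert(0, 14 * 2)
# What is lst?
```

After line 1: lst = [11, 14, 13, 2, 5]
After line 2 (remove first 14): lst = [11, 13, 2, 5]
After line 3 (insert 28 at index 0): lst = [28, 11, 13, 2, 5]

[28, 11, 13, 2, 5]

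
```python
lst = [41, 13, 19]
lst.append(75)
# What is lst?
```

[41, 13, 19, 75]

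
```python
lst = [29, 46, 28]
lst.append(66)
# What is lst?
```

[29, 46, 28, 66]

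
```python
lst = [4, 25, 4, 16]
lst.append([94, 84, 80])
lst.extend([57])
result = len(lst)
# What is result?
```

After line 1: lst = [4, 25, 4, 16]
After line 2 (append adds [94, 84, 80] as single element): lst = [4, 25, 4, 16, [94, 84, 80]]
After line 3 (extend unpacks [57], adds 57): lst = [4, 25, 4, 16, [94, 84, 80], 57]
After line 4: result = len(lst) = 6

6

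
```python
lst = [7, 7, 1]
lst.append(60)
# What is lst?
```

[7, 7, 1, 60]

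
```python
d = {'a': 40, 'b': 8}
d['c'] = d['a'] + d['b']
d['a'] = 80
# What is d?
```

After line 1: d = {'a': 40, 'b': 8}
After line 2 (d['c'] = 40 + 8): d = {'a': 40, 'b': 8, 'c': 48}
After line 3: d = {'a': 80, 'b': 8, 'c': 48}

{'a': 80, 'b': 8, 'c': 48}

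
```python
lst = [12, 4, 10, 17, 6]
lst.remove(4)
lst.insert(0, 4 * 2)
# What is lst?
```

After line 1: lst = [12, 4, 10, 17, 6]
After line 2 (remove first 4): lst = [12, 10, 17, 6]
After line 3 (insert 8 at index 0): lst = [8, 12, 10, 17, 6]

[8, 12, 10, 17, 6]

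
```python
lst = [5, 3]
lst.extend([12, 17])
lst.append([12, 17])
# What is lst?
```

After line 1: lst = [5, 3]
After line 2 (extend unpacks [12, 17]): lst = [5, 3, 12, 17]
After line 3 (append adds [12, 17] as single element): lst = [5, 3, 12, 17, [12, 17]]

[5, 3, 12, 17, [12, 17]]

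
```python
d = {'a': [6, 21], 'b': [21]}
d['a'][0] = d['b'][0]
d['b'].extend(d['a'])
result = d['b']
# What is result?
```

After line 1: d = {'a': [6, 21], 'b': [21]}
After line 2 (a[0] = b[0] = 21): d = {'a': [21, 21], 'b': [21]}
After line 3 (b.extend(a) appends [21, 21]): d = {'a': [21, 21], 'b': [21, 21, 21]}
After line 4: result = d['b'] = [21, 21, 21]

[21, 21, 21]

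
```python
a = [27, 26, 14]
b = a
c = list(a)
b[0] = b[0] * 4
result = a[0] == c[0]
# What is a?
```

After line 1: a = [27, 26, 14]
After line 2 (b = a, alias): a = [27, 26, 14], b = [27, 26, 14]
After line 3 (c = list(a) is a copy, new object): c = [27, 26, 14]
After line 4 (b[0] = 27 * 4 = 108; mutates shared a/b): a = b = [108, 26, 14], c = [27, 26, 14]
After line 5 (a[0] = 108, c[0] = 27; result = False)

[108, 26, 14]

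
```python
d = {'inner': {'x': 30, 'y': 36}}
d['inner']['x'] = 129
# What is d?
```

After line 1: d = {'inner': {'x': 30, 'y': 36}}
After line 2 (inner x overwritten): d = {'inner': {'x': 129, 'y': 36}}

{'inner': {'x': 129, 'y': 36}}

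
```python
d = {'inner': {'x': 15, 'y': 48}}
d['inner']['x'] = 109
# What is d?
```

After line 1: d = {'inner': {'x': 15, 'y': 48}}
After line 2 (inner x overwritten): d = {'inner': {'x': 109, 'y': 48}}

{'inner': {'x': 109, 'y': 48}}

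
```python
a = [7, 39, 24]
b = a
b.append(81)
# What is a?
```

After line 1: a = [7, 39, 24]
After line 2 (b = a is an alias, same object): a = [7, 39, 24], b = [7, 39, 24]
After line 3 (b.append mutates the shared list): a = [7, 39, 24, 81], b = [7, 39, 24, 81]

[7, 39, 24, 81]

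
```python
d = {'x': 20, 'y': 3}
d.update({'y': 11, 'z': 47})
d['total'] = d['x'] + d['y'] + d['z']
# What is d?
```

After line 1: d = {'x': 20, 'y': 3}
After line 2 (y overwritten, z added): d = {'x': 20, 'y': 11, 'z': 47}
After line 3 (total = 20 + 11 + 47 = 78): d = {'x': 20, 'y': 11, 'z': 47, 'total': 78}

{'x': 20, 'y': 11, 'z': 47, 'total': 78}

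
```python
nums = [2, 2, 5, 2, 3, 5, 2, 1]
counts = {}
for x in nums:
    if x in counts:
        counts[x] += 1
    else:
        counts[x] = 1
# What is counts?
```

Initial: counts = {}, nums = [2, 2, 5, 2, 3, 5, 2, 1]
See 2: counts = {2: 1}
See 2: counts = {2: 2}
See 5: counts = {2: 2, 5: 1}
See 2: counts = {2: 3, 5: 1}
See 3: counts = {2: 3, 5: 1, 3: 1}
See 5: counts = {2: 3, 5: 2, 3: 1}
See 2: counts = {2: 4, 5: 2, 3: 1}
See 1: counts = {2: 4, 5: 2, 3: 1, 1: 1}

{2: 4, 5: 2, 3: 1, 1: 1}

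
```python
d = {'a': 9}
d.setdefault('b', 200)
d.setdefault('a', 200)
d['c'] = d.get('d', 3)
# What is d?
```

After line 1: d = {'a': 9}
After line 2 (setdefault adds 'b'=200): d = {'a': 9, 'b': 200}
After line 3 (setdefault 'a' no-op, already exists): d = {'a': 9, 'b': 200}
After line 4 (get('d', 3) returns default since 'd' not in d): d = {'a': 9, 'b': 200, 'c': 3}

{'a': 9, 'b': 200, 'c': 3}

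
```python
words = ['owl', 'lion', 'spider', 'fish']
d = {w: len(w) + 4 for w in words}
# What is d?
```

{'owl': 7, 'lion': 8, 'spider': 10, 'fish': 8}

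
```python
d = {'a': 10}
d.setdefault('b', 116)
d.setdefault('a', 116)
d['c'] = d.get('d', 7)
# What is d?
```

After line 1: d = {'a': 10}
After line 2 (setdefault adds 'b'=116): d = {'a': 10, 'b': 116}
After line 3 (setdefault 'a' no-op, already exists): d = {'a': 10, 'b': 116}
After line 4 (get('d', 7) returns default since 'd' not in d): d = {'a': 10, 'b': 116, 'c': 7}

{'a': 10, 'b': 116, 'c': 7}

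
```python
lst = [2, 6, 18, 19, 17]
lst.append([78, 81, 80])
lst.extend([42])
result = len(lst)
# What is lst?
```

After line 1: lst = [2, 6, 18, 19, 17]
After line 2 (append adds [78, 81, 80] as single element): lst = [2, 6, 18, 19, 17, [78, 81, 80]]
After line 3 (extend unpacks [42], adds 42): lst = [2, 6, 18, 19, 17, [78, 81, 80], 42]
After line 4: result = len(lst) = 7

[2, 6, 18, 19, 17, [78, 81, 80], 42]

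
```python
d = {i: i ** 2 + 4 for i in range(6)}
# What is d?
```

{0: 4, 1: 5, 2: 8, 3: 13, 4: 20, 5: 29}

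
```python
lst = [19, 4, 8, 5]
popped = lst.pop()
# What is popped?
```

5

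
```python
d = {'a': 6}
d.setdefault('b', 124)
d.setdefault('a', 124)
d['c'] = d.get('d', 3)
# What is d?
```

After line 1: d = {'a': 6}
After line 2 (setdefault adds 'b'=124): d = {'a': 6, 'b': 124}
After line 3 (setdefault 'a' no-op, already exists): d = {'a': 6, 'b': 124}
After line 4 (get('d', 3) returns default since 'd' not in d): d = {'a': 6, 'b': 124, 'c': 3}

{'a': 6, 'b': 124, 'c': 3}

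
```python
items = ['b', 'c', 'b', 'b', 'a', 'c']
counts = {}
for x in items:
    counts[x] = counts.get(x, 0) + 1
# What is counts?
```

Initial: counts = {}, items = ['b', 'c', 'b', 'b', 'a', 'c']
See 'b': counts = {'b': 1}
See 'c': counts = {'b': 1, 'c': 1}
See 'b': counts = {'b': 2, 'c': 1}
See 'b': counts = {'b': 3, 'c': 1}
See 'a': counts = {'b': 3, 'c': 1, 'a': 1}
See 'c': counts = {'b': 3, 'c': 2, 'a': 1}

{'b': 3, 'c': 2, 'a': 1}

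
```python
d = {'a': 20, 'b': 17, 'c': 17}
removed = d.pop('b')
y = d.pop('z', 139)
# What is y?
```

After line 1: d = {'a': 20, 'b': 17, 'c': 17}
After line 2 (pop 'b' returns 17): d = {'a': 20, 'c': 17}, removed = 17
After line 3 (pop 'z' missing, returns default 139): d = {'a': 20, 'c': 17}, y = 139

139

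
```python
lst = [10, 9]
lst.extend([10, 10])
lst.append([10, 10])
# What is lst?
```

After line 1: lst = [10, 9]
After line 2 (extend unpacks [10, 10]): lst = [10, 9, 10, 10]
After line 3 (append adds [10, 10] as single element): lst = [10, 9, 10, 10, [10, 10]]

[10, 9, 10, 10, [10, 10]]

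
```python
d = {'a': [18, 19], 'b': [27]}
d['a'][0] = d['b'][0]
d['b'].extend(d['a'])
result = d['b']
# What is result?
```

After line 1: d = {'a': [18, 19], 'b': [27]}
After line 2 (a[0] = b[0] = 27): d = {'a': [27, 19], 'b': [27]}
After line 3 (b.extend(a) appends [27, 19]): d = {'a': [27, 19], 'b': [27, 27, 19]}
After line 4: result = d['b'] = [27, 27, 19]

[27, 27, 19]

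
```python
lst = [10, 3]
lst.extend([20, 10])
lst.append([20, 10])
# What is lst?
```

After line 1: lst = [10, 3]
After line 2 (extend unpacks [20, 10]): lst = [10, 3, 20, 10]
After line 3 (append adds [20, 10] as single element): lst = [10, 3, 20, 10, [20, 10]]

[10, 3, 20, 10, [20, 10]]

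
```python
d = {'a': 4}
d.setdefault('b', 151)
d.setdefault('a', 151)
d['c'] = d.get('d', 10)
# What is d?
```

After line 1: d = {'a': 4}
After line 2 (setdefault adds 'b'=151): d = {'a': 4, 'b': 151}
After line 3 (setdefault 'a' no-op, already exists): d = {'a': 4, 'b': 151}
After line 4 (get('d', 10) returns default since 'd' not in d): d = {'a': 4, 'b': 151, 'c': 10}

{'a': 4, 'b': 151, 'c': 10}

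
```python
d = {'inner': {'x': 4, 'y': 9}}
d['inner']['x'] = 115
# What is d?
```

After line 1: d = {'inner': {'x': 4, 'y': 9}}
After line 2 (inner x overwritten): d = {'inner': {'x': 115, 'y': 9}}

{'inner': {'x': 115, 'y': 9}}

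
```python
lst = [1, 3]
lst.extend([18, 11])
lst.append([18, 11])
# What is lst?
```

After line 1: lst = [1, 3]
After line 2 (extend unpacks [18, 11]): lst = [1, 3, 18, 11]
After line 3 (append adds [18, 11] as single element): lst = [1, 3, 18, 11, [18, 11]]

[1, 3, 18, 11, [18, 11]]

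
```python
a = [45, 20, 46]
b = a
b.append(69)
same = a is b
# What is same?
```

After line 1: a = [45, 20, 46]
After line 2 (b = a is an alias, same object): a = [45, 20, 46], b = [45, 20, 46]
After line 3 (b.append mutates the shared list): a = [45, 20, 46, 69], b = [45, 20, 46, 69]
After line 4 (same = a is b; same object -> True): same = True

True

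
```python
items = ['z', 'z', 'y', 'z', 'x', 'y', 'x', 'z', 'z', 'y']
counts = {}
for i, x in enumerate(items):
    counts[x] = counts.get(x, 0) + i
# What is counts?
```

Initial: counts = {}, items = ['z', 'z', 'y', 'z', 'x', 'y', 'x', 'z', 'z', 'y']
i=0, x='z': counts = {'z': 0}
i=1, x='z': counts = {'z': 1}
i=2, x='y': counts = {'z': 1, 'y': 2}
i=3, x='z': counts = {'z': 4, 'y': 2}
i=4, x='x': counts = {'z': 4, 'y': 2, 'x': 4}
i=5, x='y': counts = {'z': 4, 'y': 7, 'x': 4}
i=6, x='x': counts = {'z': 4, 'y': 7, 'x': 10}
i=7, x='z': counts = {'z': 11, 'y': 7, 'x': 10}
i=8, x='z': counts = {'z': 19, 'y': 7, 'x': 10}
i=9, x='y': counts = {'z': 19, 'y': 16, 'x': 10}

{'z': 19, 'y': 16, 'x': 10}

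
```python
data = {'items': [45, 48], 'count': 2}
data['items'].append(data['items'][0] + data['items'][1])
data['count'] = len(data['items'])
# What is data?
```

After line 1: data = {'items': [45, 48], 'count': 2}
After line 2 (append 45 + 48 = 93): data = {'items': [45, 48, 93], 'count': 2}
After line 3 (count = len(items) = 3): data = {'items': [45, 48, 93], 'count': 3}

{'items': [45, 48, 93], 'count': 3}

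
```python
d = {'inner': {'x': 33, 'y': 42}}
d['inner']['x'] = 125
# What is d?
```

After line 1: d = {'inner': {'x': 33, 'y': 42}}
After line 2 (inner x overwritten): d = {'inner': {'x': 125, 'y': 42}}

{'inner': {'x': 125, 'y': 42}}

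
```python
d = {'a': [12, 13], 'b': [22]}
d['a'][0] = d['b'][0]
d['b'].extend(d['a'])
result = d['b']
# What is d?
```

After line 1: d = {'a': [12, 13], 'b': [22]}
After line 2 (a[0] = b[0] = 22): d = {'a': [22, 13], 'b': [22]}
After line 3 (b.extend(a) appends [22, 13]): d = {'a': [22, 13], 'b': [22, 22, 13]}
After line 4: result = d['b'] = [22, 22, 13]

{'a': [22, 13], 'b': [22, 22, 13]}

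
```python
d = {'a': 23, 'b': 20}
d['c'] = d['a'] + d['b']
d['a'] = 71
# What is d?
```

After line 1: d = {'a': 23, 'b': 20}
After line 2 (d['c'] = 23 + 20): d = {'a': 23, 'b': 20, 'c': 43}
After line 3: d = {'a': 71, 'b': 20, 'c': 43}

{'a': 71, 'b': 20, 'c': 43}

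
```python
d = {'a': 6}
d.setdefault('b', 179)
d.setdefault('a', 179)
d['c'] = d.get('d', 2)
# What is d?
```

After line 1: d = {'a': 6}
After line 2 (setdefault adds 'b'=179): d = {'a': 6, 'b': 179}
After line 3 (setdefault 'a' no-op, already exists): d = {'a': 6, 'b': 179}
After line 4 (get('d', 2) returns default since 'd' not in d): d = {'a': 6, 'b': 179, 'c': 2}

{'a': 6, 'b': 179, 'c': 2}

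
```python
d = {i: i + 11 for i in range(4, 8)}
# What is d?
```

{4: 15, 5: 16, 6: 17, 7: 18}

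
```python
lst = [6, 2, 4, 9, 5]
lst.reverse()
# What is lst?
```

[5, 9, 4, 2, 6]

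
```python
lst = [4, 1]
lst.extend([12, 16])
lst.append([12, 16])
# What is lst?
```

After line 1: lst = [4, 1]
After line 2 (extend unpacks [12, 16]): lst = [4, 1, 12, 16]
After line 3 (append adds [12, 16] as single element): lst = [4, 1, 12, 16, [12, 16]]

[4, 1, 12, 16, [12, 16]]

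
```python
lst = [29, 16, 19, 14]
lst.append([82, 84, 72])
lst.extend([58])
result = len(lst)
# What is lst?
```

After line 1: lst = [29, 16, 19, 14]
After line 2 (append adds [82, 84, 72] as single element): lst = [29, 16, 19, 14, [82, 84, 72]]
After line 3 (extend unpacks [58], adds 58): lst = [29, 16, 19, 14, [82, 84, 72], 58]
After line 4: result = len(lst) = 6

[29, 16, 19, 14, [82, 84, 72], 58]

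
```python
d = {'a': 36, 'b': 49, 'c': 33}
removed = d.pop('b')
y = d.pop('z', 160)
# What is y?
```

After line 1: d = {'a': 36, 'b': 49, 'c': 33}
After line 2 (pop 'b' returns 49): d = {'a': 36, 'c': 33}, removed = 49
After line 3 (pop 'z' missing, returns default 160): d = {'a': 36, 'c': 33}, y = 160

160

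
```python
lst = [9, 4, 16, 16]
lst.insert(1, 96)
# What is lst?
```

[9, 96, 4, 16, 16]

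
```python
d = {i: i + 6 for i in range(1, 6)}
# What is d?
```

{1: 7, 2: 8, 3: 9, 4: 10, 5: 11}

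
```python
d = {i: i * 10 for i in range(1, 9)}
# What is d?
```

{1: 10, 2: 20, 3: 30, 4: 40, 5: 50, 6: 60, 7: 70, 8: 80}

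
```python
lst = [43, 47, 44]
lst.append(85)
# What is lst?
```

[43, 47, 44, 85]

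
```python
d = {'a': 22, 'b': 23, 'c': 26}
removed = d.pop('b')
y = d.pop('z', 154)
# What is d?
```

After line 1: d = {'a': 22, 'b': 23, 'c': 26}
After line 2 (pop 'b' returns 23): d = {'a': 22, 'c': 26}, removed = 23
After line 3 (pop 'z' missing, returns default 154): d = {'a': 22, 'c': 26}, y = 154

{'a': 22, 'c': 26}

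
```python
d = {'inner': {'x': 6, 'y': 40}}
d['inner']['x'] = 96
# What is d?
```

After line 1: d = {'inner': {'x': 6, 'y': 40}}
After line 2 (inner x overwritten): d = {'inner': {'x': 96, 'y': 40}}

{'inner': {'x': 96, 'y': 40}}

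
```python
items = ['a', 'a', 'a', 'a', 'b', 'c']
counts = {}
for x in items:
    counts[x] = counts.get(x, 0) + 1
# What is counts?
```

Initial: counts = {}, items = ['a', 'a', 'a', 'a', 'b', 'c']
See 'a': counts = {'a': 1}
See 'a': counts = {'a': 2}
See 'a': counts = {'a': 3}
See 'a': counts = {'a': 4}
See 'b': counts = {'a': 4, 'b': 1}
See 'c': counts = {'a': 4, 'b': 1, 'c': 1}

{'a': 4, 'b': 1, 'c': 1}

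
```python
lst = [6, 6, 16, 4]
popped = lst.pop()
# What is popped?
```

4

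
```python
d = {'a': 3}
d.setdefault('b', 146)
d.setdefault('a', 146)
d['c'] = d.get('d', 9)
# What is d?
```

After line 1: d = {'a': 3}
After line 2 (setdefault adds 'b'=146): d = {'a': 3, 'b': 146}
After line 3 (setdefault 'a' no-op, already exists): d = {'a': 3, 'b': 146}
After line 4 (get('d', 9) returns default since 'd' not in d): d = {'a': 3, 'b': 146, 'c': 9}

{'a': 3, 'b': 146, 'c': 9}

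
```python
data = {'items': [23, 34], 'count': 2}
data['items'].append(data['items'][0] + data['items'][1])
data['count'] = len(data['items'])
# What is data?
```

After line 1: data = {'items': [23, 34], 'count': 2}
After line 2 (append 23 + 34 = 57): data = {'items': [23, 34, 57], 'count': 2}
After line 3 (count = len(items) = 3): data = {'items': [23, 34, 57], 'count': 3}

{'items': [23, 34, 57], 'count': 3}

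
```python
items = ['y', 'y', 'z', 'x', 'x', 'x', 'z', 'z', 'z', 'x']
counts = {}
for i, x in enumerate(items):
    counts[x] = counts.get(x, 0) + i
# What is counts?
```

Initial: counts = {}, items = ['y', 'y', 'z', 'x', 'x', 'x', 'z', 'z', 'z', 'x']
i=0, x='y': counts = {'y': 0}
i=1, x='y': counts = {'y': 1}
i=2, x='z': counts = {'y': 1, 'z': 2}
i=3, x='x': counts = {'y': 1, 'z': 2, 'x': 3}
i=4, x='x': counts = {'y': 1, 'z': 2, 'x': 7}
i=5, x='x': counts = {'y': 1, 'z': 2, 'x': 12}
i=6, x='z': counts = {'y': 1, 'z': 8, 'x': 12}
i=7, x='z': counts = {'y': 1, 'z': 15, 'x': 12}
i=8, x='z': counts = {'y': 1, 'z': 23, 'x': 12}
i=9, x='x': counts = {'y': 1, 'z': 23, 'x': 21}

{'y': 1, 'z': 23, 'x': 21}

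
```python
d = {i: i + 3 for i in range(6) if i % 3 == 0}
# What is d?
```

{0: 3, 3: 6}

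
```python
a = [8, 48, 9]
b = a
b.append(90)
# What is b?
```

After line 1: a = [8, 48, 9]
After line 2 (b = a is an alias, same object): a = [8, 48, 9], b = [8, 48, 9]
After line 3 (b.append mutates the shared list): a = [8, 48, 9, 90], b = [8, 48, 9, 90]

[8, 48, 9, 90]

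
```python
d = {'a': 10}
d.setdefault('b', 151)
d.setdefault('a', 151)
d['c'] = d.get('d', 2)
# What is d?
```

After line 1: d = {'a': 10}
After line 2 (setdefault adds 'b'=151): d = {'a': 10, 'b': 151}
After line 3 (setdefault 'a' no-op, already exists): d = {'a': 10, 'b': 151}
After line 4 (get('d', 2) returns default since 'd' not in d): d = {'a': 10, 'b': 151, 'c': 2}

{'a': 10, 'b': 151, 'c': 2}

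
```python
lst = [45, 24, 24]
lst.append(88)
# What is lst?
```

[45, 24, 24, 88]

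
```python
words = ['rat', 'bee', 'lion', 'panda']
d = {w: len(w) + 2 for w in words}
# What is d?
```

{'rat': 5, 'bee': 5, 'lion': 6, 'panda': 7}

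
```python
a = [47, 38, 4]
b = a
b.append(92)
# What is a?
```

After line 1: a = [47, 38, 4]
After line 2 (b = a is an alias, same object): a = [47, 38, 4], b = [47, 38, 4]
After line 3 (b.append mutates the shared list): a = [47, 38, 4, 92], b = [47, 38, 4, 92]

[47, 38, 4, 92]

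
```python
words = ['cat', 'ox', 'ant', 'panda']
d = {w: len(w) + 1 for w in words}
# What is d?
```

{'cat': 4, 'ox': 3, 'ant': 4, 'panda': 6}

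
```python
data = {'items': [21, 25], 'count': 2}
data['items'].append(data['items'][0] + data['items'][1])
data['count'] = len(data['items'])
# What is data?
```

After line 1: data = {'items': [21, 25], 'count': 2}
After line 2 (append 21 + 25 = 46): data = {'items': [21, 25, 46], 'count': 2}
After line 3 (count = len(items) = 3): data = {'items': [21, 25, 46], 'count': 3}

{'items': [21, 25, 46], 'count': 3}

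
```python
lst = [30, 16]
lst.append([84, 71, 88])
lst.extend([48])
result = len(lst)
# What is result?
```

After line 1: lst = [30, 16]
After line 2 (append adds [84, 71, 88] as single element): lst = [30, 16, [84, 71, 88]]
After line 3 (extend unpacks [48], adds 48): lst = [30, 16, [84, 71, 88], 48]
After line 4: result = len(lst) = 4

4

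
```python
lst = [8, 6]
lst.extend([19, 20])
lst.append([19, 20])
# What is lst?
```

After line 1: lst = [8, 6]
After line 2 (extend unpacks [19, 20]): lst = [8, 6, 19, 20]
After line 3 (append adds [19, 20] as single element): lst = [8, 6, 19, 20, [19, 20]]

[8, 6, 19, 20, [19, 20]]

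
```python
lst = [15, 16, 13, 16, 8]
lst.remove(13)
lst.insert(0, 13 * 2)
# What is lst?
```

After line 1: lst = [15, 16, 13, 16, 8]
After line 2 (remove first 13): lst = [15, 16, 16, 8]
After line 3 (insert 26 at index 0): lst = [26, 15, 16, 16, 8]

[26, 15, 16, 16, 8]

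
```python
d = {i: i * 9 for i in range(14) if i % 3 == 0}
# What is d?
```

{0: 0, 3: 27, 6: 54, 9: 81, 12: 108}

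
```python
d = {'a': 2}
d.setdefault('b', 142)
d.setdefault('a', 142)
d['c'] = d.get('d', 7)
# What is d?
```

After line 1: d = {'a': 2}
After line 2 (setdefault adds 'b'=142): d = {'a': 2, 'b': 142}
After line 3 (setdefault 'a' no-op, already exists): d = {'a': 2, 'b': 142}
After line 4 (get('d', 7) returns default since 'd' not in d): d = {'a': 2, 'b': 142, 'c': 7}

{'a': 2, 'b': 142, 'c': 7}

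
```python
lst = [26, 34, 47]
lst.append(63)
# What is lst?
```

[26, 34, 47, 63]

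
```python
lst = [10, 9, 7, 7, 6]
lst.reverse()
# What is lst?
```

[6, 7, 7, 9, 10]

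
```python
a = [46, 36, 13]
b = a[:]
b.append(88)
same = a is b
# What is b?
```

After line 1: a = [46, 36, 13]
After line 2 (b = a[:] is a shallow copy, new object): a = [46, 36, 13], b = [46, 36, 13]
After line 3 (append only mutates b): a = [46, 36, 13], b = [46, 36, 13, 88]
After line 4 (same = a is b; different objects -> False): same = False

[46, 36, 13, 88]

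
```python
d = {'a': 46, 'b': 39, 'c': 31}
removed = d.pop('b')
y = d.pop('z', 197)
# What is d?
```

After line 1: d = {'a': 46, 'b': 39, 'c': 31}
After line 2 (pop 'b' returns 39): d = {'a': 46, 'c': 31}, removed = 39
After line 3 (pop 'z' missing, returns default 197): d = {'a': 46, 'c': 31}, y = 197

{'a': 46, 'c': 31}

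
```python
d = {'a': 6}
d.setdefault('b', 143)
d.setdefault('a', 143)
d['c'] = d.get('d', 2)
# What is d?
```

After line 1: d = {'a': 6}
After line 2 (setdefault adds 'b'=143): d = {'a': 6, 'b': 143}
After line 3 (setdefault 'a' no-op, already exists): d = {'a': 6, 'b': 143}
After line 4 (get('d', 2) returns default since 'd' not in d): d = {'a': 6, 'b': 143, 'c': 2}

{'a': 6, 'b': 143, 'c': 2}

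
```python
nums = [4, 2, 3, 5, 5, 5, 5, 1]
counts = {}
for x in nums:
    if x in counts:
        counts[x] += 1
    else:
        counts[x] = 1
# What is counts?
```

Initial: counts = {}, nums = [4, 2, 3, 5, 5, 5, 5, 1]
See 4: counts = {4: 1}
See 2: counts = {4: 1, 2: 1}
See 3: counts = {4: 1, 2: 1, 3: 1}
See 5: counts = {4: 1, 2: 1, 3: 1, 5: 1}
See 5: counts = {4: 1, 2: 1, 3: 1, 5: 2}
See 5: counts = {4: 1, 2: 1, 3: 1, 5: 3}
See 5: counts = {4: 1, 2: 1, 3: 1, 5: 4}
See 1: counts = {4: 1, 2: 1, 3: 1, 5: 4, 1: 1}

{4: 1, 2: 1, 3: 1, 5: 4, 1: 1}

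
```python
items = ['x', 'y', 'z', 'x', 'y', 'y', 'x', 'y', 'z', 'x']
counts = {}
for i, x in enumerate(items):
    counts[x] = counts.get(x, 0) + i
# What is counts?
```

Initial: counts = {}, items = ['x', 'y', 'z', 'x', 'y', 'y', 'x', 'y', 'z', 'x']
i=0, x='x': counts = {'x': 0}
i=1, x='y': counts = {'x': 0, 'y': 1}
i=2, x='z': counts = {'x': 0, 'y': 1, 'z': 2}
i=3, x='x': counts = {'x': 3, 'y': 1, 'z': 2}
i=4, x='y': counts = {'x': 3, 'y': 5, 'z': 2}
i=5, x='y': counts = {'x': 3, 'y': 10, 'z': 2}
i=6, x='x': counts = {'x': 9, 'y': 10, 'z': 2}
i=7, x='y': counts = {'x': 9, 'y': 17, 'z': 2}
i=8, x='z': counts = {'x': 9, 'y': 17, 'z': 10}
i=9, x='x': counts = {'x': 18, 'y': 17, 'z': 10}

{'x': 18, 'y': 17, 'z': 10}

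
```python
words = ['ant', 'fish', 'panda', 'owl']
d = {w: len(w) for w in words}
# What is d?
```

{'ant': 3, 'fish': 4, 'panda': 5, 'owl': 3}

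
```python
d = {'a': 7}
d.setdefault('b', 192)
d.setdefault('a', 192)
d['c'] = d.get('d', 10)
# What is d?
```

After line 1: d = {'a': 7}
After line 2 (setdefault adds 'b'=192): d = {'a': 7, 'b': 192}
After line 3 (setdefault 'a' no-op, already exists): d = {'a': 7, 'b': 192}
After line 4 (get('d', 10) returns default since 'd' not in d): d = {'a': 7, 'b': 192, 'c': 10}

{'a': 7, 'b': 192, 'c': 10}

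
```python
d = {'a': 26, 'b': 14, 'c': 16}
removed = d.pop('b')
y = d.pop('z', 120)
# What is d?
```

After line 1: d = {'a': 26, 'b': 14, 'c': 16}
After line 2 (pop 'b' returns 14): d = {'a': 26, 'c': 16}, removed = 14
After line 3 (pop 'z' missing, returns default 120): d = {'a': 26, 'c': 16}, y = 120

{'a': 26, 'c': 16}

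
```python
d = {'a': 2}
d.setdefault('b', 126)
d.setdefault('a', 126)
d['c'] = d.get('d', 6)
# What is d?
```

After line 1: d = {'a': 2}
After line 2 (setdefault adds 'b'=126): d = {'a': 2, 'b': 126}
After line 3 (setdefault 'a' no-op, already exists): d = {'a': 2, 'b': 126}
After line 4 (get('d', 6) returns default since 'd' not in d): d = {'a': 2, 'b': 126, 'c': 6}

{'a': 2, 'b': 126, 'c': 6}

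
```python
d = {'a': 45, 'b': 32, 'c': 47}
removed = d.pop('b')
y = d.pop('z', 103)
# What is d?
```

After line 1: d = {'a': 45, 'b': 32, 'c': 47}
After line 2 (pop 'b' returns 32): d = {'a': 45, 'c': 47}, removed = 32
After line 3 (pop 'z' missing, returns default 103): d = {'a': 45, 'c': 47}, y = 103

{'a': 45, 'c': 47}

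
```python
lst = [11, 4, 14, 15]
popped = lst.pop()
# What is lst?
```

[11, 4, 14]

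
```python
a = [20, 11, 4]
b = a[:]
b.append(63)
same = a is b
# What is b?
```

After line 1: a = [20, 11, 4]
After line 2 (b = a[:] is a shallow copy, new object): a = [20, 11, 4], b = [20, 11, 4]
After line 3 (append only mutates b): a = [20, 11, 4], b = [20, 11, 4, 63]
After line 4 (same = a is b; different objects -> False): same = False

[20, 11, 4, 63]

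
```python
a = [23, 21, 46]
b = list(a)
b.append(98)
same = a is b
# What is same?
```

After line 1: a = [23, 21, 46]
After line 2 (b = list(a) is a shallow copy, new object): a = [23, 21, 46], b = [23, 21, 46]
After line 3 (append only mutates b): a = [23, 21, 46], b = [23, 21, 46, 98]
After line 4 (same = a is b; different objects -> False): same = False

False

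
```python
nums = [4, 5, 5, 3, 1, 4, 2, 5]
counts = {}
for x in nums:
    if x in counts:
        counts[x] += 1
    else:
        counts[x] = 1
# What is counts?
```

Initial: counts = {}, nums = [4, 5, 5, 3, 1, 4, 2, 5]
See 4: counts = {4: 1}
See 5: counts = {4: 1, 5: 1}
See 5: counts = {4: 1, 5: 2}
See 3: counts = {4: 1, 5: 2, 3: 1}
See 1: counts = {4: 1, 5: 2, 3: 1, 1: 1}
See 4: counts = {4: 2, 5: 2, 3: 1, 1: 1}
See 2: counts = {4: 2, 5: 2, 3: 1, 1: 1, 2: 1}
See 5: counts = {4: 2, 5: 3, 3: 1, 1: 1, 2: 1}

{4: 2, 5: 3, 3: 1, 1: 1, 2: 1}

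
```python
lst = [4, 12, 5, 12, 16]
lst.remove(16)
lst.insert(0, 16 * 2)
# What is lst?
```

After line 1: lst = [4, 12, 5, 12, 16]
After line 2 (remove first 16): lst = [4, 12, 5, 12]
After line 3 (insert 32 at index 0): lst = [32, 4, 12, 5, 12]

[32, 4, 12, 5, 12]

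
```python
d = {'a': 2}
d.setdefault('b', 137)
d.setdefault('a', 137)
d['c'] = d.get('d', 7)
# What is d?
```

After line 1: d = {'a': 2}
After line 2 (setdefault adds 'b'=137): d = {'a': 2, 'b': 137}
After line 3 (setdefault 'a' no-op, already exists): d = {'a': 2, 'b': 137}
After line 4 (get('d', 7) returns default since 'd' not in d): d = {'a': 2, 'b': 137, 'c': 7}

{'a': 2, 'b': 137, 'c': 7}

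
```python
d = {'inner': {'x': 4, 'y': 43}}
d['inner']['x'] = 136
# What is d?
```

After line 1: d = {'inner': {'x': 4, 'y': 43}}
After line 2 (inner x overwritten): d = {'inner': {'x': 136, 'y': 43}}

{'inner': {'x': 136, 'y': 43}}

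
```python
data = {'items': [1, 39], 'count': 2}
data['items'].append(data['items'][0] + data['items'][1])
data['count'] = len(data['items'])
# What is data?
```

After line 1: data = {'items': [1, 39], 'count': 2}
After line 2 (append 1 + 39 = 40): data = {'items': [1, 39, 40], 'count': 2}
After line 3 (count = len(items) = 3): data = {'items': [1, 39, 40], 'count': 3}

{'items': [1, 39, 40], 'count': 3}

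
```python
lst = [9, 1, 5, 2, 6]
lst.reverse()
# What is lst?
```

[6, 2, 5, 1, 9]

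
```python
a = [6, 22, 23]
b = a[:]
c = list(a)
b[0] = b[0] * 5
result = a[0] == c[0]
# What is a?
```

After line 1: a = [6, 22, 23]
After line 2 (b = a[:], copy): a = [6, 22, 23], b = [6, 22, 23]
After line 3 (c = list(a) is a copy, new object): c = [6, 22, 23]
After line 4 (b[0] = 6 * 5 = 30; only b mutates (copy)): a = [6, 22, 23], b = [30, 22, 23], c = [6, 22, 23]
After line 5 (a[0] = 6, c[0] = 6; result = True)

[6, 22, 23]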